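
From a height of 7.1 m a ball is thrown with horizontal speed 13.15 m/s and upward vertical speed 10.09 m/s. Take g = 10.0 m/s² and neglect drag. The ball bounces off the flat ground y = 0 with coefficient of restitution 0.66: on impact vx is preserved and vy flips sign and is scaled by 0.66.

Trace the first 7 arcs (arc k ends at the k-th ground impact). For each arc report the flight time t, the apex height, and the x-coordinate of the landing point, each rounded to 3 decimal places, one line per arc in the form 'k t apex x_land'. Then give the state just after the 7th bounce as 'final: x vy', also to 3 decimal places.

1 2.570 12.190 33.801
2 2.061 5.310 60.905
3 1.360 2.313 78.793
4 0.898 1.008 90.599
5 0.593 0.439 98.391
6 0.391 0.191 103.534
7 0.258 0.083 106.928
final: 106.928 0.852

Arc 1: start y=7.100, vy=10.090 → t=2.570, apex=12.190, x_land=33.801, impact vy=-15.614
  bounce: vy ← 0.66·15.614 = 10.305
Arc 2: start y=0.000, vy=10.305 → t=2.061, apex=5.310, x_land=60.905, impact vy=-10.305
  bounce: vy ← 0.66·10.305 = 6.802
Arc 3: start y=0.000, vy=6.802 → t=1.360, apex=2.313, x_land=78.793, impact vy=-6.802
  bounce: vy ← 0.66·6.802 = 4.489
Arc 4: start y=0.000, vy=4.489 → t=0.898, apex=1.008, x_land=90.599, impact vy=-4.489
  bounce: vy ← 0.66·4.489 = 2.963
Arc 5: start y=0.000, vy=2.963 → t=0.593, apex=0.439, x_land=98.391, impact vy=-2.963
  bounce: vy ← 0.66·2.963 = 1.955
Arc 6: start y=0.000, vy=1.955 → t=0.391, apex=0.191, x_land=103.534, impact vy=-1.955
  bounce: vy ← 0.66·1.955 = 1.291
Arc 7: start y=0.000, vy=1.291 → t=0.258, apex=0.083, x_land=106.928, impact vy=-1.291
  bounce: vy ← 0.66·1.291 = 0.852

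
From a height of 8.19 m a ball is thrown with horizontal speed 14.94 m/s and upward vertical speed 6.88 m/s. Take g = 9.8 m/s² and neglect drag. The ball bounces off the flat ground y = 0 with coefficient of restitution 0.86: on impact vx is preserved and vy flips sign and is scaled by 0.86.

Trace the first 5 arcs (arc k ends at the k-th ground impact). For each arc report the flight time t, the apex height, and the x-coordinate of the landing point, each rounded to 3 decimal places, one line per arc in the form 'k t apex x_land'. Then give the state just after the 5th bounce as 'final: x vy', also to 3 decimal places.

Arc 1: start y=8.190, vy=6.880 → t=2.173, apex=10.605, x_land=32.468, impact vy=-14.417
  bounce: vy ← 0.86·14.417 = 12.399
Arc 2: start y=0.000, vy=12.399 → t=2.530, apex=7.843, x_land=70.271, impact vy=-12.399
  bounce: vy ← 0.86·12.399 = 10.663
Arc 3: start y=0.000, vy=10.663 → t=2.176, apex=5.801, x_land=102.783, impact vy=-10.663
  bounce: vy ← 0.86·10.663 = 9.170
Arc 4: start y=0.000, vy=9.170 → t=1.871, apex=4.290, x_land=130.743, impact vy=-9.170
  bounce: vy ← 0.86·9.170 = 7.886
Arc 5: start y=0.000, vy=7.886 → t=1.609, apex=3.173, x_land=154.788, impact vy=-7.886
  bounce: vy ← 0.86·7.886 = 6.782

1 2.173 10.605 32.468
2 2.530 7.843 70.271
3 2.176 5.801 102.783
4 1.871 4.290 130.743
5 1.609 3.173 154.788
final: 154.788 6.782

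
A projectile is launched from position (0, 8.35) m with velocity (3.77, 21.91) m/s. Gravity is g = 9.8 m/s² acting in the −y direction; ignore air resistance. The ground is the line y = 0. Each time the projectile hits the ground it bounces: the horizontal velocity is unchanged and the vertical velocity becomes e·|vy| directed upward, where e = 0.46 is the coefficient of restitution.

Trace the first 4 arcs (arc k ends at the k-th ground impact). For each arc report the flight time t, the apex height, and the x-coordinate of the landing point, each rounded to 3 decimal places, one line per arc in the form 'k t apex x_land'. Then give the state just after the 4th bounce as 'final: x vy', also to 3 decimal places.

1 4.825 32.842 18.189
2 2.382 6.949 27.168
3 1.096 1.470 31.299
4 0.504 0.311 33.199
final: 33.199 1.136

Arc 1: start y=8.350, vy=21.910 → t=4.825, apex=32.842, x_land=18.189, impact vy=-25.371
  bounce: vy ← 0.46·25.371 = 11.671
Arc 2: start y=0.000, vy=11.671 → t=2.382, apex=6.949, x_land=27.168, impact vy=-11.671
  bounce: vy ← 0.46·11.671 = 5.369
Arc 3: start y=0.000, vy=5.369 → t=1.096, apex=1.470, x_land=31.299, impact vy=-5.369
  bounce: vy ← 0.46·5.369 = 2.470
Arc 4: start y=0.000, vy=2.470 → t=0.504, apex=0.311, x_land=33.199, impact vy=-2.470
  bounce: vy ← 0.46·2.470 = 1.136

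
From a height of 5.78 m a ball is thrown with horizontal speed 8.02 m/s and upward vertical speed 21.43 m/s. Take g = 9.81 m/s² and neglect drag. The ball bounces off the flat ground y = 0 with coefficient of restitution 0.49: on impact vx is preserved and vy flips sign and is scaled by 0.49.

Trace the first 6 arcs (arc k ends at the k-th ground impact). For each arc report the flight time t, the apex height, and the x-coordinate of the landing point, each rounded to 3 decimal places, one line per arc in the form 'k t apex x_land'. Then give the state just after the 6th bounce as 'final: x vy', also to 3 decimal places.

Arc 1: start y=5.780, vy=21.430 → t=4.624, apex=29.187, x_land=37.083, impact vy=-23.930
  bounce: vy ← 0.49·23.930 = 11.726
Arc 2: start y=0.000, vy=11.726 → t=2.391, apex=7.008, x_land=56.256, impact vy=-11.726
  bounce: vy ← 0.49·11.726 = 5.746
Arc 3: start y=0.000, vy=5.746 → t=1.171, apex=1.683, x_land=65.650, impact vy=-5.746
  bounce: vy ← 0.49·5.746 = 2.815
Arc 4: start y=0.000, vy=2.815 → t=0.574, apex=0.404, x_land=70.253, impact vy=-2.815
  bounce: vy ← 0.49·2.815 = 1.380
Arc 5: start y=0.000, vy=1.380 → t=0.281, apex=0.097, x_land=72.509, impact vy=-1.380
  bounce: vy ← 0.49·1.380 = 0.676
Arc 6: start y=0.000, vy=0.676 → t=0.138, apex=0.023, x_land=73.614, impact vy=-0.676
  bounce: vy ← 0.49·0.676 = 0.331

1 4.624 29.187 37.083
2 2.391 7.008 56.256
3 1.171 1.683 65.650
4 0.574 0.404 70.253
5 0.281 0.097 72.509
6 0.138 0.023 73.614
final: 73.614 0.331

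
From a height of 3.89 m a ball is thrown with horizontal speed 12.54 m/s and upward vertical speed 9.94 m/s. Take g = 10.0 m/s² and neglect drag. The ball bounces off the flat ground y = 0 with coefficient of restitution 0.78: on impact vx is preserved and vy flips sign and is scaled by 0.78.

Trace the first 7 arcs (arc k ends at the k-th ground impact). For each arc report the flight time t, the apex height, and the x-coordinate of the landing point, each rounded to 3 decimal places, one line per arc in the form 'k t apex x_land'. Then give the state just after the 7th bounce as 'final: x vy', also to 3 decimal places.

1 2.323 8.830 29.129
2 2.073 5.372 55.126
3 1.617 3.268 75.404
4 1.261 1.989 91.220
5 0.984 1.210 103.557
6 0.767 0.736 113.180
7 0.599 0.448 120.686
final: 120.686 2.334

Arc 1: start y=3.890, vy=9.940 → t=2.323, apex=8.830, x_land=29.129, impact vy=-13.289
  bounce: vy ← 0.78·13.289 = 10.366
Arc 2: start y=0.000, vy=10.366 → t=2.073, apex=5.372, x_land=55.126, impact vy=-10.366
  bounce: vy ← 0.78·10.366 = 8.085
Arc 3: start y=0.000, vy=8.085 → t=1.617, apex=3.268, x_land=75.404, impact vy=-8.085
  bounce: vy ← 0.78·8.085 = 6.306
Arc 4: start y=0.000, vy=6.306 → t=1.261, apex=1.989, x_land=91.220, impact vy=-6.306
  bounce: vy ← 0.78·6.306 = 4.919
Arc 5: start y=0.000, vy=4.919 → t=0.984, apex=1.210, x_land=103.557, impact vy=-4.919
  bounce: vy ← 0.78·4.919 = 3.837
Arc 6: start y=0.000, vy=3.837 → t=0.767, apex=0.736, x_land=113.180, impact vy=-3.837
  bounce: vy ← 0.78·3.837 = 2.993
Arc 7: start y=0.000, vy=2.993 → t=0.599, apex=0.448, x_land=120.686, impact vy=-2.993
  bounce: vy ← 0.78·2.993 = 2.334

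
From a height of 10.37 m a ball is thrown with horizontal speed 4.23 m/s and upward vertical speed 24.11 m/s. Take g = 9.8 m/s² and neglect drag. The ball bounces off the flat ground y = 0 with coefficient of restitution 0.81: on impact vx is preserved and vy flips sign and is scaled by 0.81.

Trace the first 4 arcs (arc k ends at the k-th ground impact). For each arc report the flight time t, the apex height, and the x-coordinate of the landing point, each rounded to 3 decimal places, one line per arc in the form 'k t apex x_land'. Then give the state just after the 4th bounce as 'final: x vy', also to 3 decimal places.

1 5.318 40.028 22.497
2 4.630 26.262 42.082
3 3.750 17.231 57.947
4 3.038 11.305 70.797
final: 70.797 12.057

Arc 1: start y=10.370, vy=24.110 → t=5.318, apex=40.028, x_land=22.497, impact vy=-28.010
  bounce: vy ← 0.81·28.010 = 22.688
Arc 2: start y=0.000, vy=22.688 → t=4.630, apex=26.262, x_land=42.082, impact vy=-22.688
  bounce: vy ← 0.81·22.688 = 18.377
Arc 3: start y=0.000, vy=18.377 → t=3.750, apex=17.231, x_land=57.947, impact vy=-18.377
  bounce: vy ← 0.81·18.377 = 14.886
Arc 4: start y=0.000, vy=14.886 → t=3.038, apex=11.305, x_land=70.797, impact vy=-14.886
  bounce: vy ← 0.81·14.886 = 12.057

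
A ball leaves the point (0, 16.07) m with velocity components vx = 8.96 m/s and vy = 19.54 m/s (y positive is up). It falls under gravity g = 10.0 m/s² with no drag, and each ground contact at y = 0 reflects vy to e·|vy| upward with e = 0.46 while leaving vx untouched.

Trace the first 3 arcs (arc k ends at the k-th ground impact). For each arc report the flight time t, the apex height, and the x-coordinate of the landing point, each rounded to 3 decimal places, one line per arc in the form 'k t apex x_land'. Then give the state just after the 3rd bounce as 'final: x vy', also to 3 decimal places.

Arc 1: start y=16.070, vy=19.540 → t=4.606, apex=35.161, x_land=41.268, impact vy=-26.518
  bounce: vy ← 0.46·26.518 = 12.198
Arc 2: start y=0.000, vy=12.198 → t=2.440, apex=7.440, x_land=63.128, impact vy=-12.198
  bounce: vy ← 0.46·12.198 = 5.611
Arc 3: start y=0.000, vy=5.611 → t=1.122, apex=1.574, x_land=73.183, impact vy=-5.611
  bounce: vy ← 0.46·5.611 = 2.581

1 4.606 35.161 41.268
2 2.440 7.440 63.128
3 1.122 1.574 73.183
final: 73.183 2.581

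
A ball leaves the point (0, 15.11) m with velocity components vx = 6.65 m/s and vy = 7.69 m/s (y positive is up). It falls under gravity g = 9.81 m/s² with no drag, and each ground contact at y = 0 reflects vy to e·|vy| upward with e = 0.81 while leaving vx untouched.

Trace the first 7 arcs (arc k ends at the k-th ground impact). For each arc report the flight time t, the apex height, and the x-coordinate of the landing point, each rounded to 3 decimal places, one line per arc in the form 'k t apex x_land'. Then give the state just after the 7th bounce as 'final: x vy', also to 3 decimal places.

1 2.706 18.124 17.996
2 3.114 11.891 38.704
3 2.522 7.802 55.478
4 2.043 5.119 69.065
5 1.655 3.358 80.070
6 1.340 2.203 88.984
7 1.086 1.446 96.205
final: 96.205 4.314

Arc 1: start y=15.110, vy=7.690 → t=2.706, apex=18.124, x_land=17.996, impact vy=-18.857
  bounce: vy ← 0.81·18.857 = 15.274
Arc 2: start y=0.000, vy=15.274 → t=3.114, apex=11.891, x_land=38.704, impact vy=-15.274
  bounce: vy ← 0.81·15.274 = 12.372
Arc 3: start y=0.000, vy=12.372 → t=2.522, apex=7.802, x_land=55.478, impact vy=-12.372
  bounce: vy ← 0.81·12.372 = 10.021
Arc 4: start y=0.000, vy=10.021 → t=2.043, apex=5.119, x_land=69.065, impact vy=-10.021
  bounce: vy ← 0.81·10.021 = 8.117
Arc 5: start y=0.000, vy=8.117 → t=1.655, apex=3.358, x_land=80.070, impact vy=-8.117
  bounce: vy ← 0.81·8.117 = 6.575
Arc 6: start y=0.000, vy=6.575 → t=1.340, apex=2.203, x_land=88.984, impact vy=-6.575
  bounce: vy ← 0.81·6.575 = 5.326
Arc 7: start y=0.000, vy=5.326 → t=1.086, apex=1.446, x_land=96.205, impact vy=-5.326
  bounce: vy ← 0.81·5.326 = 4.314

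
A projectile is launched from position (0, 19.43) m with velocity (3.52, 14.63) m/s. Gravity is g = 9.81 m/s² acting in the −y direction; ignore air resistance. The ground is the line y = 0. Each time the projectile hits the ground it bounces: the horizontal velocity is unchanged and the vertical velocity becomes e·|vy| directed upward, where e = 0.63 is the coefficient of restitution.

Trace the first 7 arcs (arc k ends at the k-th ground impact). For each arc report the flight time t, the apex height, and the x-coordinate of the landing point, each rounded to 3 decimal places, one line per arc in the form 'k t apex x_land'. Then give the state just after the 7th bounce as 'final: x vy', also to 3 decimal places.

1 3.978 30.339 14.004
2 3.134 12.042 25.034
3 1.974 4.779 31.984
4 1.244 1.897 36.362
5 0.784 0.753 39.120
6 0.494 0.299 40.857
7 0.311 0.119 41.952
final: 41.952 0.961

Arc 1: start y=19.430, vy=14.630 → t=3.978, apex=30.339, x_land=14.004, impact vy=-24.398
  bounce: vy ← 0.63·24.398 = 15.371
Arc 2: start y=0.000, vy=15.371 → t=3.134, apex=12.042, x_land=25.034, impact vy=-15.371
  bounce: vy ← 0.63·15.371 = 9.683
Arc 3: start y=0.000, vy=9.683 → t=1.974, apex=4.779, x_land=31.984, impact vy=-9.683
  bounce: vy ← 0.63·9.683 = 6.101
Arc 4: start y=0.000, vy=6.101 → t=1.244, apex=1.897, x_land=36.362, impact vy=-6.101
  bounce: vy ← 0.63·6.101 = 3.843
Arc 5: start y=0.000, vy=3.843 → t=0.784, apex=0.753, x_land=39.120, impact vy=-3.843
  bounce: vy ← 0.63·3.843 = 2.421
Arc 6: start y=0.000, vy=2.421 → t=0.494, apex=0.299, x_land=40.857, impact vy=-2.421
  bounce: vy ← 0.63·2.421 = 1.525
Arc 7: start y=0.000, vy=1.525 → t=0.311, apex=0.119, x_land=41.952, impact vy=-1.525
  bounce: vy ← 0.63·1.525 = 0.961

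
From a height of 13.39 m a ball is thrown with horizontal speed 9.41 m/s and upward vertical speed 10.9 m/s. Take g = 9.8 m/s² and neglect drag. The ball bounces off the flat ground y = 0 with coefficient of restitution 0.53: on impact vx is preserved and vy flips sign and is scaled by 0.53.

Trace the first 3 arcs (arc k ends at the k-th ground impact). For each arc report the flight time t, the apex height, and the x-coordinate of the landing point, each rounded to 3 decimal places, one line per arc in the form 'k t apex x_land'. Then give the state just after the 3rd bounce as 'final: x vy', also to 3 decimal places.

Arc 1: start y=13.390, vy=10.900 → t=3.105, apex=19.452, x_land=29.215, impact vy=-19.526
  bounce: vy ← 0.53·19.526 = 10.349
Arc 2: start y=0.000, vy=10.349 → t=2.112, apex=5.464, x_land=49.089, impact vy=-10.349
  bounce: vy ← 0.53·10.349 = 5.485
Arc 3: start y=0.000, vy=5.485 → t=1.119, apex=1.535, x_land=59.622, impact vy=-5.485
  bounce: vy ← 0.53·5.485 = 2.907

1 3.105 19.452 29.215
2 2.112 5.464 49.089
3 1.119 1.535 59.622
final: 59.622 2.907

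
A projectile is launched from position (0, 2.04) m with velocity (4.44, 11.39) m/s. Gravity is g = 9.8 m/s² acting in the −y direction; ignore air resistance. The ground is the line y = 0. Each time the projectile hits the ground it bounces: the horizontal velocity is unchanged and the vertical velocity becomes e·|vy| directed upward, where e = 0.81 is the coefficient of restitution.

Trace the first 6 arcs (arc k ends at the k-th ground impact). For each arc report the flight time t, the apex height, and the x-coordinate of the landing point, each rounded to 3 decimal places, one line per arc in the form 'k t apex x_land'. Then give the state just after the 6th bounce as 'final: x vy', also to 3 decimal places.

Arc 1: start y=2.040, vy=11.390 → t=2.492, apex=8.659, x_land=11.063, impact vy=-13.028
  bounce: vy ← 0.81·13.028 = 10.552
Arc 2: start y=0.000, vy=10.552 → t=2.154, apex=5.681, x_land=20.624, impact vy=-10.552
  bounce: vy ← 0.81·10.552 = 8.547
Arc 3: start y=0.000, vy=8.547 → t=1.744, apex=3.727, x_land=28.369, impact vy=-8.547
  bounce: vy ← 0.81·8.547 = 6.923
Arc 4: start y=0.000, vy=6.923 → t=1.413, apex=2.446, x_land=34.643, impact vy=-6.923
  bounce: vy ← 0.81·6.923 = 5.608
Arc 5: start y=0.000, vy=5.608 → t=1.144, apex=1.605, x_land=39.724, impact vy=-5.608
  bounce: vy ← 0.81·5.608 = 4.542
Arc 6: start y=0.000, vy=4.542 → t=0.927, apex=1.053, x_land=43.840, impact vy=-4.542
  bounce: vy ← 0.81·4.542 = 3.679

1 2.492 8.659 11.063
2 2.154 5.681 20.624
3 1.744 3.727 28.369
4 1.413 2.446 34.643
5 1.144 1.605 39.724
6 0.927 1.053 43.840
final: 43.840 3.679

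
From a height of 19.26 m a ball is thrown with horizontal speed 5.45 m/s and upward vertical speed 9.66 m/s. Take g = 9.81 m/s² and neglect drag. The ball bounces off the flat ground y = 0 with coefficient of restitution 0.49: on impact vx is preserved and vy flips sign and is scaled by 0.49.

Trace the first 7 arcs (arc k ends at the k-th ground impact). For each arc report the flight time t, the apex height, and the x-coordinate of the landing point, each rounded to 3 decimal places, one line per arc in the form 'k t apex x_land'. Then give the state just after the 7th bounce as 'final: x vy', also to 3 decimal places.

1 3.197 24.016 17.426
2 2.168 5.766 29.244
3 1.063 1.384 35.035
4 0.521 0.332 37.873
5 0.255 0.080 39.263
6 0.125 0.019 39.945
7 0.061 0.005 40.279
final: 40.279 0.147

Arc 1: start y=19.260, vy=9.660 → t=3.197, apex=24.016, x_land=17.426, impact vy=-21.707
  bounce: vy ← 0.49·21.707 = 10.636
Arc 2: start y=0.000, vy=10.636 → t=2.168, apex=5.766, x_land=29.244, impact vy=-10.636
  bounce: vy ← 0.49·10.636 = 5.212
Arc 3: start y=0.000, vy=5.212 → t=1.063, apex=1.384, x_land=35.035, impact vy=-5.212
  bounce: vy ← 0.49·5.212 = 2.554
Arc 4: start y=0.000, vy=2.554 → t=0.521, apex=0.332, x_land=37.873, impact vy=-2.554
  bounce: vy ← 0.49·2.554 = 1.251
Arc 5: start y=0.000, vy=1.251 → t=0.255, apex=0.080, x_land=39.263, impact vy=-1.251
  bounce: vy ← 0.49·1.251 = 0.613
Arc 6: start y=0.000, vy=0.613 → t=0.125, apex=0.019, x_land=39.945, impact vy=-0.613
  bounce: vy ← 0.49·0.613 = 0.300
Arc 7: start y=0.000, vy=0.300 → t=0.061, apex=0.005, x_land=40.279, impact vy=-0.300
  bounce: vy ← 0.49·0.300 = 0.147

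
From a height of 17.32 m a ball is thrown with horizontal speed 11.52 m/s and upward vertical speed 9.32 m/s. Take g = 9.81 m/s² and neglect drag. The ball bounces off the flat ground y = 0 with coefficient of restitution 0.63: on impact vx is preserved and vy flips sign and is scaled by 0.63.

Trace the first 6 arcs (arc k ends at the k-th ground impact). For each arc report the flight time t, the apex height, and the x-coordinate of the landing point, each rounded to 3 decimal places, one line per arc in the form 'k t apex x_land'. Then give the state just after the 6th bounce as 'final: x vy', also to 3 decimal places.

1 3.056 21.747 35.201
2 2.653 8.631 65.765
3 1.671 3.426 85.020
4 1.053 1.360 97.151
5 0.663 0.540 104.793
6 0.418 0.214 109.608
final: 109.608 1.292

Arc 1: start y=17.320, vy=9.320 → t=3.056, apex=21.747, x_land=35.201, impact vy=-20.656
  bounce: vy ← 0.63·20.656 = 13.013
Arc 2: start y=0.000, vy=13.013 → t=2.653, apex=8.631, x_land=65.765, impact vy=-13.013
  bounce: vy ← 0.63·13.013 = 8.198
Arc 3: start y=0.000, vy=8.198 → t=1.671, apex=3.426, x_land=85.020, impact vy=-8.198
  bounce: vy ← 0.63·8.198 = 5.165
Arc 4: start y=0.000, vy=5.165 → t=1.053, apex=1.360, x_land=97.151, impact vy=-5.165
  bounce: vy ← 0.63·5.165 = 3.254
Arc 5: start y=0.000, vy=3.254 → t=0.663, apex=0.540, x_land=104.793, impact vy=-3.254
  bounce: vy ← 0.63·3.254 = 2.050
Arc 6: start y=0.000, vy=2.050 → t=0.418, apex=0.214, x_land=109.608, impact vy=-2.050
  bounce: vy ← 0.63·2.050 = 1.292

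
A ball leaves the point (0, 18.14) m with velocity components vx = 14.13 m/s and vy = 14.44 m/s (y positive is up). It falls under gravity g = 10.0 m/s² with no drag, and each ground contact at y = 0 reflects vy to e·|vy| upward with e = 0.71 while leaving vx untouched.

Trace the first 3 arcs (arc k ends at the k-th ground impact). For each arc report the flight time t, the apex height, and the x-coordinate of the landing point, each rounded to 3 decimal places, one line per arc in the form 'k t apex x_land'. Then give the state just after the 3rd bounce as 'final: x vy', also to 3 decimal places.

1 3.834 28.566 54.177
2 3.394 14.400 102.136
3 2.410 7.259 136.187
final: 136.187 8.555

Arc 1: start y=18.140, vy=14.440 → t=3.834, apex=28.566, x_land=54.177, impact vy=-23.902
  bounce: vy ← 0.71·23.902 = 16.971
Arc 2: start y=0.000, vy=16.971 → t=3.394, apex=14.400, x_land=102.136, impact vy=-16.971
  bounce: vy ← 0.71·16.971 = 12.049
Arc 3: start y=0.000, vy=12.049 → t=2.410, apex=7.259, x_land=136.187, impact vy=-12.049
  bounce: vy ← 0.71·12.049 = 8.555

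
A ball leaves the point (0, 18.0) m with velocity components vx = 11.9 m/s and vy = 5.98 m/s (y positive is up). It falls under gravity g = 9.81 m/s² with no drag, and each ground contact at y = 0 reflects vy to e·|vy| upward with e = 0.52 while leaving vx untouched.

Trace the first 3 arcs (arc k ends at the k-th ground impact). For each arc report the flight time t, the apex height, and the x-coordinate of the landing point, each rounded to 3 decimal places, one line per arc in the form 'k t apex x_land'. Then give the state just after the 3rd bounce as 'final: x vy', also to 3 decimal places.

Arc 1: start y=18.000, vy=5.980 → t=2.620, apex=19.823, x_land=31.177, impact vy=-19.721
  bounce: vy ← 0.52·19.721 = 10.255
Arc 2: start y=0.000, vy=10.255 → t=2.091, apex=5.360, x_land=56.056, impact vy=-10.255
  bounce: vy ← 0.52·10.255 = 5.333
Arc 3: start y=0.000, vy=5.333 → t=1.087, apex=1.449, x_land=68.993, impact vy=-5.333
  bounce: vy ← 0.52·5.333 = 2.773

1 2.620 19.823 31.177
2 2.091 5.360 56.056
3 1.087 1.449 68.993
final: 68.993 2.773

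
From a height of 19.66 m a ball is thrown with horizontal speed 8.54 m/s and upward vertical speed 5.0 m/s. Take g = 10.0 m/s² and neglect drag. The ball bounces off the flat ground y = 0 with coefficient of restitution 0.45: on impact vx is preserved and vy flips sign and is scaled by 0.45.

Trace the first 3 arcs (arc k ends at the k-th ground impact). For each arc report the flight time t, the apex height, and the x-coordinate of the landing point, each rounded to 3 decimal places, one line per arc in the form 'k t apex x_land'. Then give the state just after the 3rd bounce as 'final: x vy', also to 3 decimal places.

Arc 1: start y=19.660, vy=5.000 → t=2.545, apex=20.910, x_land=21.734, impact vy=-20.450
  bounce: vy ← 0.45·20.450 = 9.202
Arc 2: start y=0.000, vy=9.202 → t=1.840, apex=4.234, x_land=37.452, impact vy=-9.202
  bounce: vy ← 0.45·9.202 = 4.141
Arc 3: start y=0.000, vy=4.141 → t=0.828, apex=0.857, x_land=44.525, impact vy=-4.141
  bounce: vy ← 0.45·4.141 = 1.864

1 2.545 20.910 21.734
2 1.840 4.234 37.452
3 0.828 0.857 44.525
final: 44.525 1.864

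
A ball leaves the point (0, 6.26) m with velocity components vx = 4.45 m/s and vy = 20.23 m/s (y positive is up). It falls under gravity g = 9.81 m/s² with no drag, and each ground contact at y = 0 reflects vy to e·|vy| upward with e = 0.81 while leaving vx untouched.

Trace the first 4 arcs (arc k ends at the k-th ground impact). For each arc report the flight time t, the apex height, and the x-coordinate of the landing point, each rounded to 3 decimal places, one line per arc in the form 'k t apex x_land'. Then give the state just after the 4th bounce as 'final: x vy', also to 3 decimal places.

1 4.414 27.119 19.640
2 3.809 17.793 36.591
3 3.085 11.674 50.321
4 2.499 7.659 61.443
final: 61.443 9.929

Arc 1: start y=6.260, vy=20.230 → t=4.414, apex=27.119, x_land=19.640, impact vy=-23.067
  bounce: vy ← 0.81·23.067 = 18.684
Arc 2: start y=0.000, vy=18.684 → t=3.809, apex=17.793, x_land=36.591, impact vy=-18.684
  bounce: vy ← 0.81·18.684 = 15.134
Arc 3: start y=0.000, vy=15.134 → t=3.085, apex=11.674, x_land=50.321, impact vy=-15.134
  bounce: vy ← 0.81·15.134 = 12.259
Arc 4: start y=0.000, vy=12.259 → t=2.499, apex=7.659, x_land=61.443, impact vy=-12.259
  bounce: vy ← 0.81·12.259 = 9.929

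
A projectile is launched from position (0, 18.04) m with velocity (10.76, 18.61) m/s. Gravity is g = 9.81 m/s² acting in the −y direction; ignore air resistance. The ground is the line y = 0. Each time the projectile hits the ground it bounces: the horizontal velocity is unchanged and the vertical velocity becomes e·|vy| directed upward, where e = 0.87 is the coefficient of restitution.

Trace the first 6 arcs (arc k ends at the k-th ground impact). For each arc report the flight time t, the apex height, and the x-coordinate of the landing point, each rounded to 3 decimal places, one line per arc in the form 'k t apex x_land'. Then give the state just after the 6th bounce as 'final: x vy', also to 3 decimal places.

Arc 1: start y=18.040, vy=18.610 → t=4.595, apex=35.692, x_land=49.438, impact vy=-26.463
  bounce: vy ← 0.87·26.463 = 23.023
Arc 2: start y=0.000, vy=23.023 → t=4.694, apex=27.015, x_land=99.942, impact vy=-23.023
  bounce: vy ← 0.87·23.023 = 20.030
Arc 3: start y=0.000, vy=20.030 → t=4.084, apex=20.448, x_land=143.880, impact vy=-20.030
  bounce: vy ← 0.87·20.030 = 17.426
Arc 4: start y=0.000, vy=17.426 → t=3.553, apex=15.477, x_land=182.107, impact vy=-17.426
  bounce: vy ← 0.87·17.426 = 15.160
Arc 5: start y=0.000, vy=15.160 → t=3.091, apex=11.715, x_land=215.364, impact vy=-15.160
  bounce: vy ← 0.87·15.160 = 13.190
Arc 6: start y=0.000, vy=13.190 → t=2.689, apex=8.867, x_land=244.298, impact vy=-13.190
  bounce: vy ← 0.87·13.190 = 11.475

1 4.595 35.692 49.438
2 4.694 27.015 99.942
3 4.084 20.448 143.880
4 3.553 15.477 182.107
5 3.091 11.715 215.364
6 2.689 8.867 244.298
final: 244.298 11.475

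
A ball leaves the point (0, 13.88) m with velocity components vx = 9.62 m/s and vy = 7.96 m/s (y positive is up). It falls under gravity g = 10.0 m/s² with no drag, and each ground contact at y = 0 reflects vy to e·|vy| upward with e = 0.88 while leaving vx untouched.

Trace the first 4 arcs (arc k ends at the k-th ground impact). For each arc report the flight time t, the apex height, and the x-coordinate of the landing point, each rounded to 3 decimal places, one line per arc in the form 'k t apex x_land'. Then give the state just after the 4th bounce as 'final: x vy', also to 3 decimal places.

1 2.643 17.048 25.421
2 3.250 13.202 56.685
3 2.860 10.224 84.197
4 2.517 7.917 108.407
final: 108.407 11.073

Arc 1: start y=13.880, vy=7.960 → t=2.643, apex=17.048, x_land=25.421, impact vy=-18.465
  bounce: vy ← 0.88·18.465 = 16.249
Arc 2: start y=0.000, vy=16.249 → t=3.250, apex=13.202, x_land=56.685, impact vy=-16.249
  bounce: vy ← 0.88·16.249 = 14.299
Arc 3: start y=0.000, vy=14.299 → t=2.860, apex=10.224, x_land=84.197, impact vy=-14.299
  bounce: vy ← 0.88·14.299 = 12.583
Arc 4: start y=0.000, vy=12.583 → t=2.517, apex=7.917, x_land=108.407, impact vy=-12.583
  bounce: vy ← 0.88·12.583 = 11.073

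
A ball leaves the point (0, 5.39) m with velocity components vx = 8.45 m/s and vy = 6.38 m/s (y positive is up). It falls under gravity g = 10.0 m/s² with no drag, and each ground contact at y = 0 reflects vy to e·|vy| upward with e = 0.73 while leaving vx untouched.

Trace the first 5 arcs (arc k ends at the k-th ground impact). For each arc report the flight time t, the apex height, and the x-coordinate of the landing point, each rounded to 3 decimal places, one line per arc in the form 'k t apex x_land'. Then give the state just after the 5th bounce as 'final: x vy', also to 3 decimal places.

Arc 1: start y=5.390, vy=6.380 → t=1.857, apex=7.425, x_land=15.688, impact vy=-12.186
  bounce: vy ← 0.73·12.186 = 8.896
Arc 2: start y=0.000, vy=8.896 → t=1.779, apex=3.957, x_land=30.723, impact vy=-8.896
  bounce: vy ← 0.73·8.896 = 6.494
Arc 3: start y=0.000, vy=6.494 → t=1.299, apex=2.109, x_land=41.698, impact vy=-6.494
  bounce: vy ← 0.73·6.494 = 4.741
Arc 4: start y=0.000, vy=4.741 → t=0.948, apex=1.124, x_land=49.709, impact vy=-4.741
  bounce: vy ← 0.73·4.741 = 3.461
Arc 5: start y=0.000, vy=3.461 → t=0.692, apex=0.599, x_land=55.558, impact vy=-3.461
  bounce: vy ← 0.73·3.461 = 2.526

1 1.857 7.425 15.688
2 1.779 3.957 30.723
3 1.299 2.109 41.698
4 0.948 1.124 49.709
5 0.692 0.599 55.558
final: 55.558 2.526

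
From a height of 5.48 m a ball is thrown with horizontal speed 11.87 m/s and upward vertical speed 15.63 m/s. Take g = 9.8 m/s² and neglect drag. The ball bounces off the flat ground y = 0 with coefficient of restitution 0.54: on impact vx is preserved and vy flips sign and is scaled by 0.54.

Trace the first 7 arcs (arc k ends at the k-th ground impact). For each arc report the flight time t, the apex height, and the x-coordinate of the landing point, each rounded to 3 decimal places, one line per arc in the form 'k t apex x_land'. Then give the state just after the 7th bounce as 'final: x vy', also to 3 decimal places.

1 3.509 17.944 41.646
2 2.067 5.233 66.179
3 1.116 1.526 79.426
4 0.603 0.445 86.580
5 0.325 0.130 90.443
6 0.176 0.038 92.529
7 0.095 0.011 93.655
final: 93.655 0.251

Arc 1: start y=5.480, vy=15.630 → t=3.509, apex=17.944, x_land=41.646, impact vy=-18.754
  bounce: vy ← 0.54·18.754 = 10.127
Arc 2: start y=0.000, vy=10.127 → t=2.067, apex=5.233, x_land=66.179, impact vy=-10.127
  bounce: vy ← 0.54·10.127 = 5.469
Arc 3: start y=0.000, vy=5.469 → t=1.116, apex=1.526, x_land=79.426, impact vy=-5.469
  bounce: vy ← 0.54·5.469 = 2.953
Arc 4: start y=0.000, vy=2.953 → t=0.603, apex=0.445, x_land=86.580, impact vy=-2.953
  bounce: vy ← 0.54·2.953 = 1.595
Arc 5: start y=0.000, vy=1.595 → t=0.325, apex=0.130, x_land=90.443, impact vy=-1.595
  bounce: vy ← 0.54·1.595 = 0.861
Arc 6: start y=0.000, vy=0.861 → t=0.176, apex=0.038, x_land=92.529, impact vy=-0.861
  bounce: vy ← 0.54·0.861 = 0.465
Arc 7: start y=0.000, vy=0.465 → t=0.095, apex=0.011, x_land=93.655, impact vy=-0.465
  bounce: vy ← 0.54·0.465 = 0.251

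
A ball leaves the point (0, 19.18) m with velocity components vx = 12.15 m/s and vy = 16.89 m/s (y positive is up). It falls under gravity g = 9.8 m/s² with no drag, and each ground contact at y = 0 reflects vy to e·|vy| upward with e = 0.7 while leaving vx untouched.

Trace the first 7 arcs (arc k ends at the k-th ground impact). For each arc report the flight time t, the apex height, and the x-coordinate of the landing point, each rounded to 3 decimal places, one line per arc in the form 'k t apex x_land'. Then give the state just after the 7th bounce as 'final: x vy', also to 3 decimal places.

1 4.347 33.735 52.820
2 3.673 16.530 97.452
3 2.571 8.100 128.694
4 1.800 3.969 150.564
5 1.260 1.945 165.872
6 0.882 0.953 176.589
7 0.617 0.467 184.090
final: 184.090 2.118

Arc 1: start y=19.180, vy=16.890 → t=4.347, apex=33.735, x_land=52.820, impact vy=-25.714
  bounce: vy ← 0.7·25.714 = 18.000
Arc 2: start y=0.000, vy=18.000 → t=3.673, apex=16.530, x_land=97.452, impact vy=-18.000
  bounce: vy ← 0.7·18.000 = 12.600
Arc 3: start y=0.000, vy=12.600 → t=2.571, apex=8.100, x_land=128.694, impact vy=-12.600
  bounce: vy ← 0.7·12.600 = 8.820
Arc 4: start y=0.000, vy=8.820 → t=1.800, apex=3.969, x_land=150.564, impact vy=-8.820
  bounce: vy ← 0.7·8.820 = 6.174
Arc 5: start y=0.000, vy=6.174 → t=1.260, apex=1.945, x_land=165.872, impact vy=-6.174
  bounce: vy ← 0.7·6.174 = 4.322
Arc 6: start y=0.000, vy=4.322 → t=0.882, apex=0.953, x_land=176.589, impact vy=-4.322
  bounce: vy ← 0.7·4.322 = 3.025
Arc 7: start y=0.000, vy=3.025 → t=0.617, apex=0.467, x_land=184.090, impact vy=-3.025
  bounce: vy ← 0.7·3.025 = 2.118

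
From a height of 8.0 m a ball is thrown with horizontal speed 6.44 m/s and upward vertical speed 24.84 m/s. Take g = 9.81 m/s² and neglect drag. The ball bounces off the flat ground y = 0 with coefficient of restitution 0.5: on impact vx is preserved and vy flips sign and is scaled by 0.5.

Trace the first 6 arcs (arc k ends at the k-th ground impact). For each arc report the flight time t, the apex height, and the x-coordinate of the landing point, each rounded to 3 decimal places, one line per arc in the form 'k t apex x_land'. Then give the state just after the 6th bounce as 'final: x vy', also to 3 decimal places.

Arc 1: start y=8.000, vy=24.840 → t=5.368, apex=39.449, x_land=34.570, impact vy=-27.821
  bounce: vy ← 0.5·27.821 = 13.910
Arc 2: start y=0.000, vy=13.910 → t=2.836, apex=9.862, x_land=52.834, impact vy=-13.910
  bounce: vy ← 0.5·13.910 = 6.955
Arc 3: start y=0.000, vy=6.955 → t=1.418, apex=2.466, x_land=61.965, impact vy=-6.955
  bounce: vy ← 0.5·6.955 = 3.478
Arc 4: start y=0.000, vy=3.478 → t=0.709, apex=0.616, x_land=66.531, impact vy=-3.478
  bounce: vy ← 0.5·3.478 = 1.739
Arc 5: start y=0.000, vy=1.739 → t=0.354, apex=0.154, x_land=68.814, impact vy=-1.739
  bounce: vy ← 0.5·1.739 = 0.869
Arc 6: start y=0.000, vy=0.869 → t=0.177, apex=0.039, x_land=69.956, impact vy=-0.869
  bounce: vy ← 0.5·0.869 = 0.435

1 5.368 39.449 34.570
2 2.836 9.862 52.834
3 1.418 2.466 61.965
4 0.709 0.616 66.531
5 0.354 0.154 68.814
6 0.177 0.039 69.956
final: 69.956 0.435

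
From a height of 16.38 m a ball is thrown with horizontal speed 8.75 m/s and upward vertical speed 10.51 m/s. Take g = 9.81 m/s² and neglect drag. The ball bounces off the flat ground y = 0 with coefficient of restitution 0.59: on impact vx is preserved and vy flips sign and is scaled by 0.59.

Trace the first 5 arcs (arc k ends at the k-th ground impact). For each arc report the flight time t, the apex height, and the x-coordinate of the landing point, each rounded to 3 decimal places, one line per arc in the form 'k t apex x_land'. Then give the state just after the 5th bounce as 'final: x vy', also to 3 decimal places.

Arc 1: start y=16.380, vy=10.510 → t=3.190, apex=22.010, x_land=27.910, impact vy=-20.781
  bounce: vy ← 0.59·20.781 = 12.261
Arc 2: start y=0.000, vy=12.261 → t=2.500, apex=7.662, x_land=49.781, impact vy=-12.261
  bounce: vy ← 0.59·12.261 = 7.234
Arc 3: start y=0.000, vy=7.234 → t=1.475, apex=2.667, x_land=62.685, impact vy=-7.234
  bounce: vy ← 0.59·7.234 = 4.268
Arc 4: start y=0.000, vy=4.268 → t=0.870, apex=0.928, x_land=70.299, impact vy=-4.268
  bounce: vy ← 0.59·4.268 = 2.518
Arc 5: start y=0.000, vy=2.518 → t=0.513, apex=0.323, x_land=74.791, impact vy=-2.518
  bounce: vy ← 0.59·2.518 = 1.486

1 3.190 22.010 27.910
2 2.500 7.662 49.781
3 1.475 2.667 62.685
4 0.870 0.928 70.299
5 0.513 0.323 74.791
final: 74.791 1.486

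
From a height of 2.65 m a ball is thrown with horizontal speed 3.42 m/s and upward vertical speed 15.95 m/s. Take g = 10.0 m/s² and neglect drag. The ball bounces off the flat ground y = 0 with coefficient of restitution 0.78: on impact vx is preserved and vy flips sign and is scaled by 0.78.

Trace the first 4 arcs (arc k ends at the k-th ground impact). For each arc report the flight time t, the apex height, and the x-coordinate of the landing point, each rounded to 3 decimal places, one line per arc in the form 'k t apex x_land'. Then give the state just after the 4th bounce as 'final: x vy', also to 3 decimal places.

Arc 1: start y=2.650, vy=15.950 → t=3.348, apex=15.370, x_land=11.451, impact vy=-17.533
  bounce: vy ← 0.78·17.533 = 13.676
Arc 2: start y=0.000, vy=13.676 → t=2.735, apex=9.351, x_land=20.805, impact vy=-13.676
  bounce: vy ← 0.78·13.676 = 10.667
Arc 3: start y=0.000, vy=10.667 → t=2.133, apex=5.689, x_land=28.102, impact vy=-10.667
  bounce: vy ← 0.78·10.667 = 8.320
Arc 4: start y=0.000, vy=8.320 → t=1.664, apex=3.461, x_land=33.793, impact vy=-8.320
  bounce: vy ← 0.78·8.320 = 6.490

1 3.348 15.370 11.451
2 2.735 9.351 20.805
3 2.133 5.689 28.102
4 1.664 3.461 33.793
final: 33.793 6.490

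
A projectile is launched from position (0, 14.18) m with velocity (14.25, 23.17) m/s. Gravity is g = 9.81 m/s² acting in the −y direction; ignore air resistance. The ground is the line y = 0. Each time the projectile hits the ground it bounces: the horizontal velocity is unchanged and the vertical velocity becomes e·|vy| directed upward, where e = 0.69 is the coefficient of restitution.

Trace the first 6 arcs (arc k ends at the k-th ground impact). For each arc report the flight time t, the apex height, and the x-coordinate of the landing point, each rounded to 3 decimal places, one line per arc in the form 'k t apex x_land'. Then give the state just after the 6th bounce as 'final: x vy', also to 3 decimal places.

Arc 1: start y=14.180, vy=23.170 → t=5.272, apex=41.542, x_land=75.127, impact vy=-28.549
  bounce: vy ← 0.69·28.549 = 19.699
Arc 2: start y=0.000, vy=19.699 → t=4.016, apex=19.778, x_land=132.357, impact vy=-19.699
  bounce: vy ← 0.69·19.699 = 13.592
Arc 3: start y=0.000, vy=13.592 → t=2.771, apex=9.416, x_land=171.845, impact vy=-13.592
  bounce: vy ← 0.69·13.592 = 9.379
Arc 4: start y=0.000, vy=9.379 → t=1.912, apex=4.483, x_land=199.092, impact vy=-9.379
  bounce: vy ← 0.69·9.379 = 6.471
Arc 5: start y=0.000, vy=6.471 → t=1.319, apex=2.134, x_land=217.893, impact vy=-6.471
  bounce: vy ← 0.69·6.471 = 4.465
Arc 6: start y=0.000, vy=4.465 → t=0.910, apex=1.016, x_land=230.865, impact vy=-4.465
  bounce: vy ← 0.69·4.465 = 3.081

1 5.272 41.542 75.127
2 4.016 19.778 132.357
3 2.771 9.416 171.845
4 1.912 4.483 199.092
5 1.319 2.134 217.893
6 0.910 1.016 230.865
final: 230.865 3.081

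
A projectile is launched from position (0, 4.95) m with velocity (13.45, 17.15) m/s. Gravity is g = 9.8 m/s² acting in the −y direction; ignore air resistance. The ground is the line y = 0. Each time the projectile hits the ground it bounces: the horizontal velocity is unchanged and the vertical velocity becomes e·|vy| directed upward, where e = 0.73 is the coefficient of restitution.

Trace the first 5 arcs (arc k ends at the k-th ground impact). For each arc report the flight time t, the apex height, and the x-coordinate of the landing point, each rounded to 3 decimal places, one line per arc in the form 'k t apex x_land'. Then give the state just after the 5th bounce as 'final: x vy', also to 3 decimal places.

Arc 1: start y=4.950, vy=17.150 → t=3.768, apex=19.956, x_land=50.681, impact vy=-19.777
  bounce: vy ← 0.73·19.777 = 14.437
Arc 2: start y=0.000, vy=14.437 → t=2.946, apex=10.635, x_land=90.310, impact vy=-14.437
  bounce: vy ← 0.73·14.437 = 10.539
Arc 3: start y=0.000, vy=10.539 → t=2.151, apex=5.667, x_land=119.240, impact vy=-10.539
  bounce: vy ← 0.73·10.539 = 7.694
Arc 4: start y=0.000, vy=7.694 → t=1.570, apex=3.020, x_land=140.358, impact vy=-7.694
  bounce: vy ← 0.73·7.694 = 5.616
Arc 5: start y=0.000, vy=5.616 → t=1.146, apex=1.609, x_land=155.775, impact vy=-5.616
  bounce: vy ← 0.73·5.616 = 4.100

1 3.768 19.956 50.681
2 2.946 10.635 90.310
3 2.151 5.667 119.240
4 1.570 3.020 140.358
5 1.146 1.609 155.775
final: 155.775 4.100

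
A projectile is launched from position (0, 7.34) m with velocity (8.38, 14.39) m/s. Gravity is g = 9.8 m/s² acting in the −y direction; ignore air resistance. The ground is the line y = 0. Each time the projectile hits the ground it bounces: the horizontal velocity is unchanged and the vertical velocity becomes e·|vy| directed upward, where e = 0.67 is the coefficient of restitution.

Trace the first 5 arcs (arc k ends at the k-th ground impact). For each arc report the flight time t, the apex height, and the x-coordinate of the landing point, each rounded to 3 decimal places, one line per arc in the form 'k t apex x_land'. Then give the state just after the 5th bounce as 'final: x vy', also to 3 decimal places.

1 3.380 17.905 28.324
2 2.561 8.038 49.789
3 1.716 3.608 64.171
4 1.150 1.620 73.807
5 0.770 0.727 80.263
final: 80.263 2.529

Arc 1: start y=7.340, vy=14.390 → t=3.380, apex=17.905, x_land=28.324, impact vy=-18.733
  bounce: vy ← 0.67·18.733 = 12.551
Arc 2: start y=0.000, vy=12.551 → t=2.561, apex=8.038, x_land=49.789, impact vy=-12.551
  bounce: vy ← 0.67·12.551 = 8.409
Arc 3: start y=0.000, vy=8.409 → t=1.716, apex=3.608, x_land=64.171, impact vy=-8.409
  bounce: vy ← 0.67·8.409 = 5.634
Arc 4: start y=0.000, vy=5.634 → t=1.150, apex=1.620, x_land=73.807, impact vy=-5.634
  bounce: vy ← 0.67·5.634 = 3.775
Arc 5: start y=0.000, vy=3.775 → t=0.770, apex=0.727, x_land=80.263, impact vy=-3.775
  bounce: vy ← 0.67·3.775 = 2.529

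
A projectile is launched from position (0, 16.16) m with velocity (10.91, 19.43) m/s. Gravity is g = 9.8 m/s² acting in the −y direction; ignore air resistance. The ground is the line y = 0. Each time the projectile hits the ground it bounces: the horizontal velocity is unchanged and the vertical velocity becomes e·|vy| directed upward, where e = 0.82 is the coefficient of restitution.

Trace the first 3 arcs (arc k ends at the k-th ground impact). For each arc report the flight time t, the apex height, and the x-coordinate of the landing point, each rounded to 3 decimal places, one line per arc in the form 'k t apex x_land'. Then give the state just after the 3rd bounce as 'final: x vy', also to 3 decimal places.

1 4.671 35.421 50.964
2 4.409 23.817 99.070
3 3.616 16.015 138.518
final: 138.518 14.528

Arc 1: start y=16.160, vy=19.430 → t=4.671, apex=35.421, x_land=50.964, impact vy=-26.349
  bounce: vy ← 0.82·26.349 = 21.606
Arc 2: start y=0.000, vy=21.606 → t=4.409, apex=23.817, x_land=99.070, impact vy=-21.606
  bounce: vy ← 0.82·21.606 = 17.717
Arc 3: start y=0.000, vy=17.717 → t=3.616, apex=16.015, x_land=138.518, impact vy=-17.717
  bounce: vy ← 0.82·17.717 = 14.528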